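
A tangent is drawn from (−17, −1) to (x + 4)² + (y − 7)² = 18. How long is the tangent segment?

√215

The centre is (−4, 7) and r = 3√2. The square of the distance from P to the centre is 169 + 64 = 233.
The tangent meets the radius at right angles, so tangent² = |PO|² − r² = 233 − 18 = 215.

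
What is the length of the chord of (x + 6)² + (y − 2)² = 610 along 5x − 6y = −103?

The distance from (−6, 2) to the line is 61/√61, and r² = 610.
Half the chord is √(r² − d²) = √(549), so the full chord is 6√61.

6√61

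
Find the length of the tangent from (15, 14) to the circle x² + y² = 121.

The centre is (0, 0) and r = 11. The square of the distance from P to the centre is 225 + 196 = 421.
The tangent meets the radius at right angles, so tangent² = |PO|² − r² = 421 − 121 = 300.

10√3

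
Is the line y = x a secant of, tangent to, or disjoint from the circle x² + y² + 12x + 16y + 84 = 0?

d² = (1·(−6) − 1·(−8) − (0))²/2 = 2; r² = 16.
Since d² < r², the line cuts the circle twice.

secant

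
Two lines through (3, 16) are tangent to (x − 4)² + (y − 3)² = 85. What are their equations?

Let a tangent through (3, 16) have slope m. Its distance from (4, 3) must equal √85:
(1m − (−13))² = 85(m² + 1)
42m² − 13m − 42 = 0, so m = −6/7 or m = 7/6.
Through (3, 16) these give 6x + 7y = 130 and 7x − 6y = −75.

6x + 7y = 130 and 7x − 6y = −75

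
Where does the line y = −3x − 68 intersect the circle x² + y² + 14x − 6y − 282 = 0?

(−25, 7) and (−19, −11)

From the line, y = −3x − 68. Substituting:
10x² + 440x + 4750 = 0  ⟹  x² + 44x + 475 = 0
x = −19 or x = −25, giving (−19, −11) and (−25, 7).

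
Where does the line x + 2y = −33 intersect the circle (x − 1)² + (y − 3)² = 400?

(−15, −9) and (1, −17)

Substitute y = (−33 − x)/2:
5x² + 70x − 75 = 0  ⟹  x² + 14x − 15 = 0
x = 1 or x = −15, giving (1, −17) and (−15, −9).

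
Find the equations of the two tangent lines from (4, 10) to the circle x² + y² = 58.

A line y − (10) = m(x − (4)) is tangent when its distance from (0, 0) is √58:
(−4m − (−10))² = 58(m² + 1)
21m² + 40m − 21 = 0, so m = 3/7 or m = −7/3.
Through (4, 10) these give 3x − 7y = −58 and 7x + 3y = 58.

3x − 7y = −58 and 7x + 3y = 58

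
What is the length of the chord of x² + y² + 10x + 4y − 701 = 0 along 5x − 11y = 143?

4√146

The distance from (−5, −2) to the line is 146/√146, and r² = 730.
Half the chord is √(r² − d²) = √(584), so the full chord is 4√146.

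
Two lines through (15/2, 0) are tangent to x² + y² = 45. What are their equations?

2x + y = 15 and 2x − y = 15

Write the tangent as mx − y + (0 − m·(15/2)) = 0 and set its distance from the centre to 3√5:
[m·(−15/2) − (0)]² = 45(m² + 1)
m² − 4 = 0, so m = −2 or m = 2.
With m = −2: 2x + y = 15. With m = 2: 2x − y = 15.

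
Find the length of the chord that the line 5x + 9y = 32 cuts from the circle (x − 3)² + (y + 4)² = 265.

3√106

Centre (3, −4), r² = 265. Perpendicular distance d from centre to line = |−53| / √106 = 53/√106.
Half the chord is √(r² − d²) = √(477/2), so the full chord is 3√106.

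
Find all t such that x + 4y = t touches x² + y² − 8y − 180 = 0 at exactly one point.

t = 16 ± 14√17

For a tangent, require d(centre, line) = r = 14.
|1·0 + 4·4 − t| / √17 = 14
|t − (16)| = 14√17.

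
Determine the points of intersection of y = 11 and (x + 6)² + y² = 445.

From the line, y = 11. Substituting:
x² + 12x − 288 = 0
x = 12 or x = −24, giving (12, 11) and (−24, 11).

(−24, 11) and (12, 11)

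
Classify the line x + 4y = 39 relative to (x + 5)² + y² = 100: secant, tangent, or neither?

neither

Substituting the line into the circle gives 17x² + 82x + 321 = 0.
Δ = 6724 − 21828 = −15104.
No real roots: the line does not meet the circle.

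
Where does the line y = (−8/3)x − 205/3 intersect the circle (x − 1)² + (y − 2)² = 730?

From the line, y = (−205 − 8x)/3. Substituting:
73x² + 3358x + 37960 = 0  ⟹  x² + 46x + 520 = 0
x = −20 or x = −26, giving (−20, −15) and (−26, 1).

(−26, 1) and (−20, −15)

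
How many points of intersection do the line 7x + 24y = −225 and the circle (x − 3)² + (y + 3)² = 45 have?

0

d² = (7·3 + 24·(−3) − (−225))²/625 = 30276/625; r² = 45.
Since d² > r², the line lies outside the circle.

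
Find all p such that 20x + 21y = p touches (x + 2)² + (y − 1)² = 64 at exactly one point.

p = −251 or p = 213

The line touches the circle iff its distance from (−2, 1) is 8:
|20·(−2) + 21·1 − p| / √841 = 8
|p − (−19)| = 8·29, so p = 213 or p = −251.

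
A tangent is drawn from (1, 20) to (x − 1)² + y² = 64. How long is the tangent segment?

4√21

The centre is (1, 0) and r = 8. The square of the distance from P to the centre is 0 + 400 = 400.
Power of the point: PT² = |PO|² − r² = 336, so PT = 4√21.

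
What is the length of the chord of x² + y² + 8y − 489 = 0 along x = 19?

The line gives x = 19. Substituting into the circle:
y² + 8y − 128 = 0
y = 8 or y = −16, giving (19, 8) and (19, −16).
Chord length = distance between (19, 8) and (19, −16) = √576 = 24.

24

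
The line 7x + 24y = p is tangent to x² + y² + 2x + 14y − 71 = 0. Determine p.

For a tangent, require d(centre, line) = r = 11.
|7·(−1) + 24·(−7) − p| / √625 = 11
|p − (−175)| = 11·25, so p = 100 or p = −450.

p = −450 or p = 100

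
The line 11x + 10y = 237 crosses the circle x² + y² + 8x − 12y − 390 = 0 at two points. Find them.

Substitute y = (237 − 11x)/10:
221x² − 3094x − 11271 = 0  ⟹  x² − 14x − 51 = 0
x = 17 or x = −3, giving (17, 5) and (−3, 27).

(−3, 27) and (17, 5)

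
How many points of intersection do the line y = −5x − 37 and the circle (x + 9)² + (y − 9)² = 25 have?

2

d² = (5·(−9) + 1·9 − (−37))²/26 = 1/26; r² = 25.
Since d² < r², the line cuts the circle twice.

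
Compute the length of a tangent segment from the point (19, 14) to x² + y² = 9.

The centre is (0, 0) and r = 3. The square of the distance from P to the centre is 361 + 196 = 557.
By the tangent–radius right angle, tangent length = √(|PO|² − r²) = √548 = 2√137.

2√137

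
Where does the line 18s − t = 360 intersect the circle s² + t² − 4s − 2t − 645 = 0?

Express t = 18s − 360 and substitute into the circle:
325s² − 13000s + 129675 = 0  ⟹  s² − 40s + 399 = 0
s = 21 or s = 19, giving (21, 18) and (19, −18).

(19, −18) and (21, 18)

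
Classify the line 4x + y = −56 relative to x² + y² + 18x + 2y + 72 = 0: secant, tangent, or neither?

Substituting the line into the circle gives 17x² + 458x + 3096 = 0.
Δ = 209764 − 210528 = −764.
No real roots: the line does not meet the circle.

neither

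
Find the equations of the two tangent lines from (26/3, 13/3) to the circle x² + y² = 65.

Let a tangent through (26/3, 13/3) have slope m. Its distance from (0, 0) must equal √65:
[m·(−26/3) − (−13/3)]² = 65(m² + 1)
7m² − 52m − 32 = 0, so m = −4/7 or m = 8.
With m = −4/7: 4x + 7y = 65. With m = 8: 8x − y = 65.

4x + 7y = 65 and 8x − y = 65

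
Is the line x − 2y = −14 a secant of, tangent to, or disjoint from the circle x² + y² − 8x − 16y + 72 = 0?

d² = (1·4 − 2·8 − (−14))²/5 = 4/5; r² = 8.
Since d² < r², the line cuts the circle twice.

secant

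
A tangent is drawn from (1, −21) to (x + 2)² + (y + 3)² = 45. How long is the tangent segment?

Centre (−2, −3), r² = 45. |PO|² = (3)² + (−18)² = 333.
The tangent meets the radius at right angles, so tangent² = |PO|² − r² = 333 − 45 = 288.

12√2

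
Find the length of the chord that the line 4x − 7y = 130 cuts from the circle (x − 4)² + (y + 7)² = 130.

Substitute y = (−130 + 4x)/7:
65x² − 1040x + 975 = 0  ⟹  x² − 16x + 15 = 0
x = 15 or x = 1, giving (15, −10) and (1, −18).
Chord length = distance between (15, −10) and (1, −18) = √260 = 2√65.

2√65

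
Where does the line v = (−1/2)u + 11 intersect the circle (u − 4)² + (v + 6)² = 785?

(−12, 17) and (32, −5)

Express v = (22 − u)/2 and substitute into the circle:
5u² − 100u − 1920 = 0  ⟹  u² − 20u − 384 = 0
u = 32 or u = −12, giving (32, −5) and (−12, 17).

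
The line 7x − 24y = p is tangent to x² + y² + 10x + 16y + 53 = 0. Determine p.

p = 7 or p = 307

Tangency holds when the distance from the centre (−5, −8) to the line equals the radius 6:
|7·(−5) − 24·(−8) − p| / √625 = 6
|p − (157)| = 6·25, so p = 307 or p = 7.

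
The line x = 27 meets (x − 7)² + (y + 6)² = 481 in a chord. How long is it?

18

The distance from (7, −6) to the line is 20, and r² = 481.
Chord = 2√(r² − d²) = 2·√(81) = 18.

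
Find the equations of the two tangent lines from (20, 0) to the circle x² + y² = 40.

Write the tangent as mx − y + (0 − m·(20)) = 0 and set its distance from the centre to 2√10:
[m·(−20) − (0)]² = 40(m² + 1)
9m² − 1 = 0, so m = −1/3 or m = 1/3.
With m = −1/3: x + 3y = 20. With m = 1/3: x − 3y = 20.

x + 3y = 20 and x − 3y = 20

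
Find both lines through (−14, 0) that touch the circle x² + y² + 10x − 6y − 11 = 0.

x + 2y = −14 and 2x − y = −28

A line y − (0) = m(x − (−14)) is tangent when its distance from (−5, 3) is 3√5:
(9m − (3))² = 45(m² + 1)
2m² − 3m − 2 = 0, so m = −1/2 or m = 2.
With m = −1/2: x + 2y = −14. With m = 2: 2x − y = −28.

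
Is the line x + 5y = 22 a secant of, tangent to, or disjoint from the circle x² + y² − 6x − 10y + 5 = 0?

secant

Substituting the line into the circle gives 26x² − 144x − 491 = 0.
Discriminant = (−144)² − 4·26·(−491) = 71800 > 0.
Two real roots: the line is a secant.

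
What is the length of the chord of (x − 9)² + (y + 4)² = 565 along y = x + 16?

17√2

Substitute y = x + 16:
2x² + 22x − 84 = 0  ⟹  x² + 11x − 42 = 0
x = 3 or x = −14, giving (3, 19) and (−14, 2).
|(3, 19) − (−14, 2)| = √((17)² + (17)²) = 17√2.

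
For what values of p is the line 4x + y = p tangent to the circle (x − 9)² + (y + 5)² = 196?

p = 31 ± 14√17

Tangency holds when the distance from the centre (9, −5) to the line equals the radius 14:
|4·9 + 1·(−5) − p| / √17 = 14
|p − (31)| = 14√17.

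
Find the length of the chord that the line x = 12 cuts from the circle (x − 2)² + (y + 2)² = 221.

22

Centre (2, −2), r² = 221. Perpendicular distance d from centre to line = |−10| / √1 = 10.
Chord = 2√(r² − d²) = 2·√(121) = 22.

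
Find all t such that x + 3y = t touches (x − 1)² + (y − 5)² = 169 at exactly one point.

t = 16 ± 13√10

Tangency holds when the distance from the centre (1, 5) to the line equals the radius 13:
|1·1 + 3·5 − t| / √10 = 13
|t − (16)| = 13√10.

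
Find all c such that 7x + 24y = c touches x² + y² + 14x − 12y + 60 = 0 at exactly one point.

c = −30 or c = 220

Tangency holds when the distance from the centre (−7, 6) to the line equals the radius 5:
|7·(−7) + 24·6 − c| / √625 = 5
|c − (95)| = 5·25, so c = 220 or c = −30.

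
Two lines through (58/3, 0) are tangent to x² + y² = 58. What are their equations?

A line y − (0) = m(x − (58/3)) is tangent when its distance from (0, 0) is √58:
(−58/3m − (0))² = 58(m² + 1)
49m² − 9 = 0, so m = 3/7 or m = −3/7.
With m = 3/7: 3x − 7y = 58. With m = −3/7: 3x + 7y = 58.

3x − 7y = 58 and 3x + 7y = 58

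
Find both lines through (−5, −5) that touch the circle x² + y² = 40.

Let a tangent through (−5, −5) have slope m. Its distance from (0, 0) must equal 2√10:
(5m − (5))² = 40(m² + 1)
3m² + 10m + 3 = 0, so m = −3 or m = −1/3.
With m = −3: 3x + y = −20. With m = −1/3: x + 3y = −20.

3x + y = −20 and x + 3y = −20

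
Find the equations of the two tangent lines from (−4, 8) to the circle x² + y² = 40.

3x − y = −20 and x + 3y = 20

Let a tangent through (−4, 8) have slope m. Its distance from (0, 0) must equal 2√10:
(4m − (−8))² = 40(m² + 1)
3m² − 8m − 3 = 0, so m = 3 or m = −1/3.
Through (−4, 8) these give 3x − y = −20 and x + 3y = 20.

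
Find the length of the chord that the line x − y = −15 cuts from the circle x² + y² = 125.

5√2

Centre (0, 0), r² = 125. Perpendicular distance d from centre to line = |15| / √2 = 15/√2.
Half the chord is √(r² − d²) = √(25/2), so the full chord is 5√2.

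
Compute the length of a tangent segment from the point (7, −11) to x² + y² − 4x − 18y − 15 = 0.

5√13

The centre is (2, 9) and r = 10. The square of the distance from P to the centre is 25 + 400 = 425.
By the tangent–radius right angle, tangent length = √(|PO|² − r²) = √325 = 5√13.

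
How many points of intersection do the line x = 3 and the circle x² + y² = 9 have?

Substituting the line into the circle gives y² = 0.
Discriminant = (0)² − 4·1·(0) = 0.
A repeated root: the line is tangent.

1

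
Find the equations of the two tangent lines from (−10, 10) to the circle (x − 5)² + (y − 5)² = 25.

A line y − (10) = m(x − (−10)) is tangent when its distance from (5, 5) is 5:
(15m − (−5))² = 25(m² + 1)
4m² + 3m = 0, so m = −3/4 or m = 0.
With m = −3/4: 3x + 4y = 10. With m = 0: y = 10.

3x + 4y = 10 and y = 10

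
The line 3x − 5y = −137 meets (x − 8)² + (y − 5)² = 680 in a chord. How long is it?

4√34

Express y = (137 + 3x)/5 and substitute into the circle:
34x² + 272x − 2856 = 0  ⟹  x² + 8x − 84 = 0
x = 6 or x = −14, giving (6, 31) and (−14, 19).
|(6, 31) − (−14, 19)| = √((20)² + (12)²) = 4√34.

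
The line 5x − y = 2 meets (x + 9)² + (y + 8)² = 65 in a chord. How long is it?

Centre (−9, −8), r² = 65. Perpendicular distance d from centre to line = |−39| / √26 = 39/√26.
Chord = 2√(r² − d²) = 2·√(13/2) = √26.

√26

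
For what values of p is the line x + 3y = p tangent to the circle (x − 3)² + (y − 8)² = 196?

For a tangent, require d(centre, line) = r = 14.
|1·3 + 3·8 − p| / √10 = 14
|p − (27)| = 14√10.

p = 27 ± 14√10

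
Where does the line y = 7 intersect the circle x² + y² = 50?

Express y = 7 and substitute into the circle:
x² − 1 = 0
x = 1 or x = −1, giving (1, 7) and (−1, 7).

(−1, 7) and (1, 7)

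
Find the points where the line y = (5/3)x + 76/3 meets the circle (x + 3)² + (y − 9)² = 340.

(−17, −3) and (1, 27)

Substitute y = (76 + 5x)/3:
34x² + 544x − 578 = 0  ⟹  x² + 16x − 17 = 0
x = 1 or x = −17, giving (1, 27) and (−17, −3).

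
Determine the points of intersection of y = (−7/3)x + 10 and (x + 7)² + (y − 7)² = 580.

(−9, 31) and (9, −11)

Express y = (30 − 7x)/3 and substitute into the circle:
58x² − 4698 = 0  ⟹  x² − 81 = 0
x = 9 or x = −9, giving (9, −11) and (−9, 31).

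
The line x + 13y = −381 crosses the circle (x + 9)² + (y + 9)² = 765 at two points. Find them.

(−30, −27) and (9, −30)

Substitute y = (−381 − x)/13:
170x² + 3570x − 45900 = 0  ⟹  x² + 21x − 270 = 0
x = 9 or x = −30, giving (9, −30) and (−30, −27).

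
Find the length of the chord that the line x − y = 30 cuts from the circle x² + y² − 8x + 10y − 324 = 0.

17√2

The distance from (4, −5) to the line is 21/√2, and r² = 365.
Chord = 2√(r² − d²) = 2·√(289/2) = 17√2.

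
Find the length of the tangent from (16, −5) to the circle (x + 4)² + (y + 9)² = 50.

The centre is (−4, −9) and r = 5√2. The square of the distance from P to the centre is 400 + 16 = 416.
The tangent meets the radius at right angles, so tangent² = |PO|² − r² = 416 − 50 = 366.

√366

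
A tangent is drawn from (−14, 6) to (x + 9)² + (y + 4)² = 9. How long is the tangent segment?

With centre O = (−9, −4), |OP|² = 125 and r² = 9.
By the tangent–radius right angle, tangent length = √(|PO|² − r²) = √116 = 2√29.

2√29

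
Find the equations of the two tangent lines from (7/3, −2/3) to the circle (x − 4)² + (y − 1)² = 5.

x + 2y = 1 and 2x + y = 4

Let a tangent through (7/3, −2/3) have slope m. Its distance from (4, 1) must equal √5:
[m·(5/3) − (5/3)]² = 5(m² + 1)
2m² + 5m + 2 = 0, so m = −1/2 or m = −2.
Through (7/3, −2/3) these give x + 2y = 1 and 2x + y = 4.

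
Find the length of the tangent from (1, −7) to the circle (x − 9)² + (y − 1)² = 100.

2√7

With centre O = (9, 1), |OP|² = 128 and r² = 100.
By the tangent–radius right angle, tangent length = √(|PO|² − r²) = √28 = 2√7.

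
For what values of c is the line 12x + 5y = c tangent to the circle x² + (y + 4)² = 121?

Tangency holds when the distance from the centre (0, −4) to the line equals the radius 11:
|12·0 + 5·(−4) − c| / √169 = 11
|c − (−20)| = 11·13, so c = 123 or c = −163.

c = −163 or c = 123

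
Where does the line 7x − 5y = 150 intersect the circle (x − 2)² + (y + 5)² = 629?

Substitute y = (−150 + 7x)/5:
74x² − 1850x = 0  ⟹  x² − 25x = 0
x = 25 or x = 0, giving (25, 5) and (0, −30).

(0, −30) and (25, 5)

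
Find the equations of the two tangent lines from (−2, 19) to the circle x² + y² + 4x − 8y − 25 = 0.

Write the tangent as mx − y + (19 − m·(−2)) = 0 and set its distance from the centre to 3√5:
(0m − (−15))² = 45(m² + 1)
m² − 4 = 0, so m = −2 or m = 2.
Through (−2, 19) these give 2x + y = 15 and 2x − y = −23.

2x + y = 15 and 2x − y = −23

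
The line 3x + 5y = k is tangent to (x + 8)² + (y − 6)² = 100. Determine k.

Tangency holds when the distance from the centre (−8, 6) to the line equals the radius 10:
|3·(−8) + 5·6 − k| / √34 = 10
|k − (6)| = 10√34.

k = 6 ± 10√34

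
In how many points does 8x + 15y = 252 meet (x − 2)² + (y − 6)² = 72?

Substituting the line into the circle gives 289x² − 3492x + 10944 = 0.
Discriminant = (−3492)² − 4·289·(10944) = −457200 < 0.
No real roots: the line does not meet the circle.

0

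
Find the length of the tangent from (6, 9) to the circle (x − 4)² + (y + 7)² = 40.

2√55

With centre O = (4, −7), |OP|² = 260 and r² = 40.
By the tangent–radius right angle, tangent length = √(|PO|² − r²) = √220 = 2√55.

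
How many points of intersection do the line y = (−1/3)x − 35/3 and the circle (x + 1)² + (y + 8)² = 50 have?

Centre (−1, −8), r² = 50. Distance² from centre to line = (10)²/10 = 10.
Since d² < r², the line cuts the circle twice.

2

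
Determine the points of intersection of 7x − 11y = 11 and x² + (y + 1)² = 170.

Express y = (−11 + 7x)/11 and substitute into the circle:
170x² − 20570 = 0  ⟹  x² − 121 = 0
x = 11 or x = −11, giving (11, 6) and (−11, −8).

(−11, −8) and (11, 6)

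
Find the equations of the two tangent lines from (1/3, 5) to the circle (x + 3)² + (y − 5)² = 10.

Write the tangent as mx − y + (5 − m·(1/3)) = 0 and set its distance from the centre to √10:
(−10/3m − (0))² = 10(m² + 1)
m² − 9 = 0, so m = 3 or m = −3.
Through (1/3, 5) these give 3x − y = −4 and 3x + y = 6.

3x − y = −4 and 3x + y = 6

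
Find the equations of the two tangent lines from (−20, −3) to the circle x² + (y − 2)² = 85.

6x − 7y = −99 and 2x + 9y = −67

A line y − (−3) = m(x − (−20)) is tangent when its distance from (0, 2) is √85:
[m·(20) − (5)]² = 85(m² + 1)
63m² − 40m − 12 = 0, so m = 6/7 or m = −2/9.
Through (−20, −3) these give 6x − 7y = −99 and 2x + 9y = −67.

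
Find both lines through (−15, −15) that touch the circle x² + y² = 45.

Write the tangent as mx − y + (−15 − m·(−15)) = 0 and set its distance from the centre to 3√5:
[m·(15) − (15)]² = 45(m² + 1)
2m² − 5m + 2 = 0, so m = 1/2 or m = 2.
Through (−15, −15) these give x − 2y = 15 and 2x − y = −15.

x − 2y = 15 and 2x − y = −15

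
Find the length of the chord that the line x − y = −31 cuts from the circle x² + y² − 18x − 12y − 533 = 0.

Centre (9, 6), r² = 650. Perpendicular distance d from centre to line = |34| / √2 = 34/√2.
Chord = 2√(r² − d²) = 2·√(72) = 12√2.

12√2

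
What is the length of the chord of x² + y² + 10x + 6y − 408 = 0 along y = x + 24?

20√2

Express y = x + 24 and substitute into the circle:
2x² + 64x + 312 = 0  ⟹  x² + 32x + 156 = 0
x = −6 or x = −26, giving (−6, 18) and (−26, −2).
|(−6, 18) − (−26, −2)| = √((20)² + (20)²) = 20√2.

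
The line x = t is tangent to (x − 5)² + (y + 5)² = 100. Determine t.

The line touches the circle iff its distance from (5, −5) is 10:
|1·5 + 0·(−5) − t| / √1 = 10
|t − (5)| = 10, so t = 15 or t = −5.

t = −5 or t = 15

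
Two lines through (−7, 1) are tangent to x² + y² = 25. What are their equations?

3x − 4y = −25 and 4x + 3y = −25

Let a tangent through (−7, 1) have slope m. Its distance from (0, 0) must equal 5:
(7m − (−1))² = 25(m² + 1)
12m² + 7m − 12 = 0, so m = 3/4 or m = −4/3.
With m = 3/4: 3x − 4y = −25. With m = −4/3: 4x + 3y = −25.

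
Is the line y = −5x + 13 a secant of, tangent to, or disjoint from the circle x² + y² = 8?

Substituting the line into the circle gives 26x² − 130x + 161 = 0.
Discriminant = (−130)² − 4·26·(161) = 156 > 0.
Two real roots: the line is a secant.

secant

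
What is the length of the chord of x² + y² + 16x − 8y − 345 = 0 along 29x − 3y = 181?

The distance from (−8, 4) to the line is 425/√850, and r² = 425.
Chord = 2√(r² − d²) = 2·√(425/2) = 5√34.

5√34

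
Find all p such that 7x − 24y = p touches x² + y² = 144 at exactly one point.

p = −300 or p = 300

The line touches the circle iff its distance from (0, 0) is 12:
|7·0 − 24·0 − p| / √625 = 12
|p| = 12·25, so p = 300 or p = −300.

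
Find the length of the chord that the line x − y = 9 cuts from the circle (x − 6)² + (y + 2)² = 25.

7√2

From the line, y = x − 9. Substituting:
2x² − 26x + 60 = 0  ⟹  x² − 13x + 30 = 0
x = 10 or x = 3, giving (10, 1) and (3, −6).
|(10, 1) − (3, −6)| = √((7)² + (7)²) = 7√2.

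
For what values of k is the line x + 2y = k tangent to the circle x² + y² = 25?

k = ±5√5

For a tangent, require d(centre, line) = r = 5.
|1·0 + 2·0 − k| / √5 = 5
|k| = 5√5.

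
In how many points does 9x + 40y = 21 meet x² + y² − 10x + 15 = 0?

2

Centre (5, 0), r² = 10. Distance² from centre to line = (24)²/1681 = 576/1681.
Since d² < r², the line cuts the circle twice.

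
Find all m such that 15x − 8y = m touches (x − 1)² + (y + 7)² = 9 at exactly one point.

The line touches the circle iff its distance from (1, −7) is 3:
|15·1 − 8·(−7) − m| / √289 = 3
|m − (71)| = 3·17, so m = 122 or m = 20.

m = 20 or m = 122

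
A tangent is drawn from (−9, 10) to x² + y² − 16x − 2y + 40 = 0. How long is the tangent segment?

Centre (8, 1), r² = 25. |PO|² = (−17)² + (9)² = 370.
Power of the point: PT² = |PO|² − r² = 345, so PT = √345.

√345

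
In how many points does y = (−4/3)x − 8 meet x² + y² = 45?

Substituting the line into the circle gives 25x² + 192x + 171 = 0.
Δ = 36864 − 17100 = 19764.
Two real roots: the line is a secant.

2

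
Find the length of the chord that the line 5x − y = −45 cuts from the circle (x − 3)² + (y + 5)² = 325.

5√26

The distance from (3, −5) to the line is 65/√26, and r² = 325.
Chord = 2√(r² − d²) = 2·√(325/2) = 5√26.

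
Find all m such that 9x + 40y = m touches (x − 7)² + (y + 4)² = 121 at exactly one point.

The line touches the circle iff its distance from (7, −4) is 11:
|9·7 + 40·(−4) − m| / √1681 = 11
|m − (−97)| = 11·41, so m = 354 or m = −548.

m = −548 or m = 354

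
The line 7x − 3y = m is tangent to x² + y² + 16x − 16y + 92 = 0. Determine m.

m = −80 ± 6√58

Tangency holds when the distance from the centre (−8, 8) to the line equals the radius 6:
|7·(−8) − 3·8 − m| / √58 = 6
|m − (−80)| = 6√58.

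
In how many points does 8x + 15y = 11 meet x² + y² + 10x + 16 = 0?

1

Substituting the line into the circle gives 289x² + 2074x + 3721 = 0.
Discriminant = (2074)² − 4·289·(3721) = 0.
A repeated root: the line is tangent.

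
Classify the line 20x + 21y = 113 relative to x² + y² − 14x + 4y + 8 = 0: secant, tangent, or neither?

secant

d² = (20·7 + 21·(−2) − (113))²/841 = 225/841; r² = 45.
Since d² < r², the line cuts the circle twice.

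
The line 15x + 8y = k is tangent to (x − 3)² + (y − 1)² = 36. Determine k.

For a tangent, require d(centre, line) = r = 6.
|15·3 + 8·1 − k| / √289 = 6
|k − (53)| = 6·17, so k = 155 or k = −49.

k = −49 or k = 155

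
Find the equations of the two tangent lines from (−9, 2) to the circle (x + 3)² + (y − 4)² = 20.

A line y − (2) = m(x − (−9)) is tangent when its distance from (−3, 4) is 2√5:
[m·(6) − (2)]² = 20(m² + 1)
2m² − 3m − 2 = 0, so m = 2 or m = −1/2.
With m = 2: 2x − y = −20. With m = −1/2: x + 2y = −5.

2x − y = −20 and x + 2y = −5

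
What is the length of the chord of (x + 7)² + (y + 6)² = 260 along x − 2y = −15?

Centre (−7, −6), r² = 260. Perpendicular distance d from centre to line = |20| / √5 = 20/√5.
Half the chord is √(r² − d²) = √(180), so the full chord is 12√5.

12√5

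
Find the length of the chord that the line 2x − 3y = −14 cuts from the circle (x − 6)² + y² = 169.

6√13

The distance from (6, 0) to the line is 26/√13, and r² = 169.
Chord = 2√(r² − d²) = 2·√(117) = 6√13.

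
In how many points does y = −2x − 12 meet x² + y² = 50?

2

Centre (0, 0), r² = 50. Distance² from centre to line = (12)²/5 = 144/5.
Since d² < r², the line cuts the circle twice.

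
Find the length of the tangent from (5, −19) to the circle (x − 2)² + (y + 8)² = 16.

Centre (2, −8), r² = 16. |PO|² = (3)² + (−11)² = 130.
By the tangent–radius right angle, tangent length = √(|PO|² − r²) = √114.

√114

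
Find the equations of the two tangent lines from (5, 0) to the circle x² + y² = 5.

A line y − (0) = m(x − (5)) is tangent when its distance from (0, 0) is √5:
[m·(−5) − (0)]² = 5(m² + 1)
4m² − 1 = 0, so m = 1/2 or m = −1/2.
With m = 1/2: x − 2y = 5. With m = −1/2: x + 2y = 5.

x − 2y = 5 and x + 2y = 5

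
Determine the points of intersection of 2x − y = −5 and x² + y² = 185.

Express y = 2x + 5 and substitute into the circle:
5x² + 20x − 160 = 0  ⟹  x² + 4x − 32 = 0
x = 4 or x = −8, giving (4, 13) and (−8, −11).

(−8, −11) and (4, 13)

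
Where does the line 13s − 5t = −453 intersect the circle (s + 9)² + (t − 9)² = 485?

(−31, 10) and (−26, 23)

Express t = (453 + 13s)/5 and substitute into the circle:
194s² + 11058s + 156364 = 0  ⟹  s² + 57s + 806 = 0
s = −26 or s = −31, giving (−26, 23) and (−31, 10).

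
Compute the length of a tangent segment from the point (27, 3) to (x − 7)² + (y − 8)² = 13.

The centre is (7, 8) and r = √13. The square of the distance from P to the centre is 400 + 25 = 425.
By the tangent–radius right angle, tangent length = √(|PO|² − r²) = √412 = 2√103.

2√103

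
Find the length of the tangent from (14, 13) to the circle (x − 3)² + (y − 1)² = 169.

The centre is (3, 1) and r = 13. The square of the distance from P to the centre is 121 + 144 = 265.
By the tangent–radius right angle, tangent length = √(|PO|² − r²) = √96 = 4√6.

4√6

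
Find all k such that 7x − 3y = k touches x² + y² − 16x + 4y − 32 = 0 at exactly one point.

k = 62 ± 10√58

For a tangent, require d(centre, line) = r = 10.
|7·8 − 3·(−2) − k| / √58 = 10
|k − (62)| = 10√58.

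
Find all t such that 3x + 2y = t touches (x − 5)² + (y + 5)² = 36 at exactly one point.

For a tangent, require d(centre, line) = r = 6.
|3·5 + 2·(−5) − t| / √13 = 6
|t − (5)| = 6√13.

t = 5 ± 6√13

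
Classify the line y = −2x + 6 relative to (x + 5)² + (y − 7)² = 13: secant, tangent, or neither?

neither

d² = (2·(−5) + 1·7 − (6))²/5 = 81/5; r² = 13.
Since d² > r², the line lies outside the circle.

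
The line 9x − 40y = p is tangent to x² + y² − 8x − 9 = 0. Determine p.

p = −169 or p = 241

For a tangent, require d(centre, line) = r = 5.
|9·4 − 40·0 − p| / √1681 = 5
|p − (36)| = 5·41, so p = 241 or p = −169.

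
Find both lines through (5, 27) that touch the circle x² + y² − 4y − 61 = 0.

7x − 4y = −73 and 8x + y = 67

Let a tangent through (5, 27) have slope m. Its distance from (0, 2) must equal √65:
[m·(−5) − (−25)]² = 65(m² + 1)
4m² + 25m − 56 = 0, so m = 7/4 or m = −8.
With m = 7/4: 7x − 4y = −73. With m = −8: 8x + y = 67.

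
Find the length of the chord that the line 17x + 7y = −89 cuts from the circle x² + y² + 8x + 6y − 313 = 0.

From the line, y = (−89 − 17x)/7. Substituting:
338x² + 2704x − 11154 = 0  ⟹  x² + 8x − 33 = 0
x = 3 or x = −11, giving (3, −20) and (−11, 14).
Chord length = distance between (3, −20) and (−11, 14) = √1352 = 26√2.

26√2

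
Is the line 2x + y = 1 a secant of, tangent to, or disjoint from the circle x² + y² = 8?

Centre (0, 0), r² = 8. Distance² from centre to line = (−1)²/5 = 1/5.
Since d² < r², the line cuts the circle twice.

secant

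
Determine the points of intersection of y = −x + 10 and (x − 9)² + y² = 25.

(6, 4) and (13, −3)

From the line, y = −x + 10. Substituting:
2x² − 38x + 156 = 0  ⟹  x² − 19x + 78 = 0
x = 13 or x = 6, giving (13, −3) and (6, 4).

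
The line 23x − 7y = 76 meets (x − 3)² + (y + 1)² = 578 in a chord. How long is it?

Centre (3, −1), r² = 578. Perpendicular distance d from centre to line = |0| / √578 = 0/√578.
Chord = 2√(r² − d²) = 2·√(578) = 34√2.

34√2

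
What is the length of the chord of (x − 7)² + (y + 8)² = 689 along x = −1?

Centre (7, −8), r² = 689. Perpendicular distance d from centre to line = |8| / √1 = 8.
Half the chord is √(r² − d²) = √(625), so the full chord is 50.

50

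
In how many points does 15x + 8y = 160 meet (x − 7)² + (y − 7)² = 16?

2

Substituting the line into the circle gives 289x² − 4016x + 12928 = 0.
Δ = 16128256 − 14944768 = 1183488.
Two real roots: the line is a secant.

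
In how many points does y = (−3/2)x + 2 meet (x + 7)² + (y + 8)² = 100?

Substituting the line into the circle gives 13x² − 64x + 196 = 0.
Discriminant = (−64)² − 4·13·(196) = −6096 < 0.
No real roots: the line does not meet the circle.

0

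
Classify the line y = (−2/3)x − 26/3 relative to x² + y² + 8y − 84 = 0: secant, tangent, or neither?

secant

Centre (0, −4), r² = 100. Distance² from centre to line = (14)²/13 = 196/13.
Since d² < r², the line cuts the circle twice.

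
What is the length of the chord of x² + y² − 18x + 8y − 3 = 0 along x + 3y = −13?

6√10

Centre (9, −4), r² = 100. Perpendicular distance d from centre to line = |10| / √10 = 10/√10.
Half the chord is √(r² − d²) = √(90), so the full chord is 6√10.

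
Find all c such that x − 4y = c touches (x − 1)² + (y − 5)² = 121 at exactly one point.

c = −19 ± 11√17

The line touches the circle iff its distance from (1, 5) is 11:
|1·1 − 4·5 − c| / √17 = 11
|c − (−19)| = 11√17.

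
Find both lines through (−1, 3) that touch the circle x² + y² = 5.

2x − y = −5 and x + 2y = 5

Write the tangent as mx − y + (3 − m·(−1)) = 0 and set its distance from the centre to √5:
[m·(1) − (−3)]² = 5(m² + 1)
2m² − 3m − 2 = 0, so m = 2 or m = −1/2.
With m = 2: 2x − y = −5. With m = −1/2: x + 2y = 5.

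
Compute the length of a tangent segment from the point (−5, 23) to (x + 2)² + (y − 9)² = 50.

√155

With centre O = (−2, 9), |OP|² = 205 and r² = 50.
By the tangent–radius right angle, tangent length = √(|PO|² − r²) = √155.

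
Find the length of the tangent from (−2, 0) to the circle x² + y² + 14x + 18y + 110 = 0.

The centre is (−7, −9) and r = 2√5. The square of the distance from P to the centre is 25 + 81 = 106.
Power of the point: PT² = |PO|² − r² = 86, so PT = √86.

√86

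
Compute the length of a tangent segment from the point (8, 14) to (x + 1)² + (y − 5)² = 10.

The centre is (−1, 5) and r = √10. The square of the distance from P to the centre is 81 + 81 = 162.
Power of the point: PT² = |PO|² − r² = 152, so PT = 2√38.

2√38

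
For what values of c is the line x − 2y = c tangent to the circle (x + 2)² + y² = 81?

Tangency holds when the distance from the centre (−2, 0) to the line equals the radius 9:
|1·(−2) − 2·0 − c| / √5 = 9
|c − (−2)| = 9√5.

c = −2 ± 9√5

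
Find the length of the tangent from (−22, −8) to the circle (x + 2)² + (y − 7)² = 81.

4√34

The centre is (−2, 7) and r = 9. The square of the distance from P to the centre is 400 + 225 = 625.
By the tangent–radius right angle, tangent length = √(|PO|² − r²) = √544 = 4√34.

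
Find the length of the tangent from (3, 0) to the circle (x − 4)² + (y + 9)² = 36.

The centre is (4, −9) and r = 6. The square of the distance from P to the centre is 1 + 81 = 82.
By the tangent–radius right angle, tangent length = √(|PO|² − r²) = √46.

√46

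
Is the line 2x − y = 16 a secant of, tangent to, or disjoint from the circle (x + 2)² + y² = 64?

Centre (−2, 0), r² = 64. Distance² from centre to line = (−20)²/5 = 80.
Since d² > r², the line lies outside the circle.

disjoint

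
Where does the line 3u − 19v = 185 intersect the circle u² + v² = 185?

Express v = (−185 + 3u)/19 and substitute into the circle:
370u² − 1110u − 32560 = 0  ⟹  u² − 3u − 88 = 0
u = 11 or u = −8, giving (11, −8) and (−8, −11).

(−8, −11) and (11, −8)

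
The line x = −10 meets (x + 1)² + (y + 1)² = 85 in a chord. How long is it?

The line gives x = −10. Substituting into the circle:
y² + 2y − 3 = 0
y = 1 or y = −3, giving (−10, 1) and (−10, −3).
|(−10, 1) − (−10, −3)| = √((0)² + (4)²) = 4.

4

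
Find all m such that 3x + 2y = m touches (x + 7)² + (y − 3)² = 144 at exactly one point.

m = −15 ± 12√13

For a tangent, require d(centre, line) = r = 12.
|3·(−7) + 2·3 − m| / √13 = 12
|m − (−15)| = 12√13.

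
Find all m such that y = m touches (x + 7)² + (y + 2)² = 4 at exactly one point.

m = −4 or m = 0

Tangency holds when the distance from the centre (−7, −2) to the line equals the radius 2:
|0·(−7) + 1·(−2) − m| / √1 = 2
|m − (−2)| = 2, so m = 0 or m = −4.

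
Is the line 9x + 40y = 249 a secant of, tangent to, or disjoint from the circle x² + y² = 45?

secant

Centre (0, 0), r² = 45. Distance² from centre to line = (−249)²/1681 = 62001/1681.
Since d² < r², the line cuts the circle twice.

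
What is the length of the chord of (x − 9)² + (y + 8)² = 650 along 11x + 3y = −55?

4√130

The distance from (9, −8) to the line is 130/√130, and r² = 650.
Half the chord is √(r² − d²) = √(520), so the full chord is 4√130.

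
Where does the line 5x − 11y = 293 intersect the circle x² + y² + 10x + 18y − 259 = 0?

(−3, −28) and (8, −23)

From the line, y = (−293 + 5x)/11. Substituting:
146x² − 730x − 3504 = 0  ⟹  x² − 5x − 24 = 0
x = 8 or x = −3, giving (8, −23) and (−3, −28).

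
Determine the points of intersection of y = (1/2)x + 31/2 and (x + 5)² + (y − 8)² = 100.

Substitute y = (31 + x)/2:
5x² + 70x − 75 = 0  ⟹  x² + 14x − 15 = 0
x = 1 or x = −15, giving (1, 16) and (−15, 8).

(−15, 8) and (1, 16)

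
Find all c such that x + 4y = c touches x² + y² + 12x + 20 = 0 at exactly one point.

The line touches the circle iff its distance from (−6, 0) is 4:
|1·(−6) + 4·0 − c| / √17 = 4
|c − (−6)| = 4√17.

c = −6 ± 4√17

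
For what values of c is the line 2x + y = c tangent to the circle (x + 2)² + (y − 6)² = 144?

Tangency holds when the distance from the centre (−2, 6) to the line equals the radius 12:
|2·(−2) + 1·6 − c| / √5 = 12
|c − (2)| = 12√5.

c = 2 ± 12√5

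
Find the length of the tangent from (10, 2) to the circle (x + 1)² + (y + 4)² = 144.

√13

The centre is (−1, −4) and r = 12. The square of the distance from P to the centre is 121 + 36 = 157.
The tangent meets the radius at right angles, so tangent² = |PO|² − r² = 157 − 144 = 13.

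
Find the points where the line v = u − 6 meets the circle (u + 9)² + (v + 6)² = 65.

Substitute v = u − 6:
2u² + 18u + 16 = 0  ⟹  u² + 9u + 8 = 0
u = −1 or u = −8, giving (−1, −7) and (−8, −14).

(−8, −14) and (−1, −7)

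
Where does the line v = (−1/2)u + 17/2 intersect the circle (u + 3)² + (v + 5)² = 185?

(1, 8) and (5, 6)

From the line, v = (17 − u)/2. Substituting:
5u² − 30u + 25 = 0  ⟹  u² − 6u + 5 = 0
u = 5 or u = 1, giving (5, 6) and (1, 8).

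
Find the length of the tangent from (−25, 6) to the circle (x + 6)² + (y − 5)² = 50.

2√78

Centre (−6, 5), r² = 50. |PO|² = (−19)² + (1)² = 362.
The tangent meets the radius at right angles, so tangent² = |PO|² − r² = 362 − 50 = 312.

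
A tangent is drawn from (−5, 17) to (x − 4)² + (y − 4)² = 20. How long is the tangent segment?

With centre O = (4, 4), |OP|² = 250 and r² = 20.
By the tangent–radius right angle, tangent length = √(|PO|² − r²) = √230.

√230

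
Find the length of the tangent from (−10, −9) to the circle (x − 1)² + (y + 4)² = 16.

Centre (1, −4), r² = 16. |PO|² = (−11)² + (−5)² = 146.
By the tangent–radius right angle, tangent length = √(|PO|² − r²) = √130.

√130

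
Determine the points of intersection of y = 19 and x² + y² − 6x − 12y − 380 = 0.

Express y = 19 and substitute into the circle:
x² − 6x − 247 = 0
x = 19 or x = −13, giving (19, 19) and (−13, 19).

(−13, 19) and (19, 19)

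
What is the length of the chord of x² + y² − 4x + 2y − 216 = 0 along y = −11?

22

Express y = −11 and substitute into the circle:
x² − 4x − 117 = 0
x = 13 or x = −9, giving (13, −11) and (−9, −11).
Chord length = distance between (13, −11) and (−9, −11) = √484 = 22.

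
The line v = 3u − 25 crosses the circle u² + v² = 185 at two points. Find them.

(4, −13) and (11, 8)

Substitute v = 3u − 25:
10u² − 150u + 440 = 0  ⟹  u² − 15u + 44 = 0
u = 11 or u = 4, giving (11, 8) and (4, −13).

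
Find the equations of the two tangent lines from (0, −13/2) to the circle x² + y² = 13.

3x − 2y = 13 and 3x + 2y = −13

Write the tangent as mx − y + (−13/2 − m·(0)) = 0 and set its distance from the centre to √13:
[m·(0) − (13/2)]² = 13(m² + 1)
4m² − 9 = 0, so m = 3/2 or m = −3/2.
Through (0, −13/2) these give 3x − 2y = 13 and 3x + 2y = −13.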